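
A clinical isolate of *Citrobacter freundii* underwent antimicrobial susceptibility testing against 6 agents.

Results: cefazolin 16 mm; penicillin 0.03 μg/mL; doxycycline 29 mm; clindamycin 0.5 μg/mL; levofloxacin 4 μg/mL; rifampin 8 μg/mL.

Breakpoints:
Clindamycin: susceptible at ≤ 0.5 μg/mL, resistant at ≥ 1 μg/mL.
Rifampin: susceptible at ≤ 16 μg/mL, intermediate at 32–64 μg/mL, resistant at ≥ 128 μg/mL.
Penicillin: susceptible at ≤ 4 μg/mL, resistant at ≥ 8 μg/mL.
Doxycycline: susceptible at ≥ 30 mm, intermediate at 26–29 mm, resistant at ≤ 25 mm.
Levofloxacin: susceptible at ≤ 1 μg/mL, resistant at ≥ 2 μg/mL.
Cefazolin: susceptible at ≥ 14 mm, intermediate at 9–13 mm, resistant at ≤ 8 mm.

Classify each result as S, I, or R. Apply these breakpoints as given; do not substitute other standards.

S, S, I, S, R, S

Cefazolin 16 mm: ≥ 14 mm — susceptible
Penicillin (0.03 μg/mL) ≤ 4 μg/mL ⇒ Susceptible
Doxycycline 29 mm: in 26–29 mm → Intermediate
Clindamycin (0.5 μg/mL) ≤ 0.5 μg/mL → S
Levofloxacin (4 μg/mL) ≥ 2 μg/mL — resistant
Rifampin 8 μg/mL: ≤ 16 μg/mL → Susceptible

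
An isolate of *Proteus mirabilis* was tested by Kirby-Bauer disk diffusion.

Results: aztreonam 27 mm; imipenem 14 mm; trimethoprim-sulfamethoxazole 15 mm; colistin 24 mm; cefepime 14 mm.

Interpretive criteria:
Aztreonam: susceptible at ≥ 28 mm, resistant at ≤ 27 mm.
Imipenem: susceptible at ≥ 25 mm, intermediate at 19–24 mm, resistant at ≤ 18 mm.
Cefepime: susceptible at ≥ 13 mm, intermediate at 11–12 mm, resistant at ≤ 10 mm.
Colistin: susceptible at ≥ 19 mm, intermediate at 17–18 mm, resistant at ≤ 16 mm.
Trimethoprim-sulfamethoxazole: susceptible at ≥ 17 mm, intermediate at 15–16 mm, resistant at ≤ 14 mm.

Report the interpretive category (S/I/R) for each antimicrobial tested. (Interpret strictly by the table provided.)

Aztreonam: 27 mm is ≤ 27 mm → Resistant
Imipenem 14 mm: ≤ 18 mm — Resistant
Trimethoprim-sulfamethoxazole 15 mm: in 15–16 mm — Intermediate
Colistin (24 mm) ≥ 19 mm → Susceptible
Cefepime (14 mm) ≥ 13 mm ⇒ S

R, R, I, S, S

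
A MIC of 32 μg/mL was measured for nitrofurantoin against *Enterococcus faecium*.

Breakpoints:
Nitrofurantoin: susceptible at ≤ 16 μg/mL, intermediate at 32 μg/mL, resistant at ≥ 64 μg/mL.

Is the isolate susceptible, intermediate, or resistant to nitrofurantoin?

I

Nitrofurantoin 32 μg/mL: = 32 μg/mL — Intermediate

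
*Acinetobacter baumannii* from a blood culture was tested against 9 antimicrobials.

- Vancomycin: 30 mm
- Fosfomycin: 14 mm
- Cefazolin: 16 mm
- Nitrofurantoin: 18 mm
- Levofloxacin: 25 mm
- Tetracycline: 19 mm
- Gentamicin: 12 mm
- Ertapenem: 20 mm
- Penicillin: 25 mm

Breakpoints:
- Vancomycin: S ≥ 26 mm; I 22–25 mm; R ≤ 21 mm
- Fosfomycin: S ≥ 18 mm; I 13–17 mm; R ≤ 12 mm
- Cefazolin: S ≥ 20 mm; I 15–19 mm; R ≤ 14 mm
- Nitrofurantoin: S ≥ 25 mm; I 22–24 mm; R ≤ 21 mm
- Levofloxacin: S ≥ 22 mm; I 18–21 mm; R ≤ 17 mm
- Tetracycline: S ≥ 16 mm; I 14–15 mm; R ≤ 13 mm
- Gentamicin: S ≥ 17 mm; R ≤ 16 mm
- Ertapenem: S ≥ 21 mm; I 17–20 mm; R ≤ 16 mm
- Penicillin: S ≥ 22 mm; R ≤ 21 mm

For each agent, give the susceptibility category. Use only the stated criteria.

Vancomycin: 30 mm is ≥ 26 mm — Susceptible
Fosfomycin: 14 mm is in 13–17 mm — intermediate
Cefazolin 16 mm: in 15–19 mm → intermediate
Nitrofurantoin: 18 mm is ≤ 21 mm → R
Levofloxacin 25 mm: ≥ 22 mm ⇒ Susceptible
Tetracycline (19 mm) ≥ 16 mm → S
Gentamicin 12 mm: ≤ 16 mm ⇒ R
Ertapenem: 20 mm is in 17–20 mm → I
Penicillin: 25 mm is ≥ 22 mm ⇒ susceptible

S, I, I, R, S, S, R, I, S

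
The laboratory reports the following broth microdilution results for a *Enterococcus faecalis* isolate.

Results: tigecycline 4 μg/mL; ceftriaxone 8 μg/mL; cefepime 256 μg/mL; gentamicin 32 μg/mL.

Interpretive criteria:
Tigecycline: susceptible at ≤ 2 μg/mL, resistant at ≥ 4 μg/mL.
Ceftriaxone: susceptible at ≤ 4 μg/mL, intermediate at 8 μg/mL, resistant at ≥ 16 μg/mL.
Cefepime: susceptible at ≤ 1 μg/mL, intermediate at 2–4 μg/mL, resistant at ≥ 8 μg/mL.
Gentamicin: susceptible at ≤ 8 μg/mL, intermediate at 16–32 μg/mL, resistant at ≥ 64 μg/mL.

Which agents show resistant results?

tigecycline, cefepime

Tigecycline 4 μg/mL: ≥ 4 μg/mL ⇒ resistant
Ceftriaxone (8 μg/mL) = 8 μg/mL ⇒ intermediate
Cefepime 256 μg/mL: ≥ 8 μg/mL ⇒ R
Gentamicin 32 μg/mL: in 16–32 μg/mL — intermediate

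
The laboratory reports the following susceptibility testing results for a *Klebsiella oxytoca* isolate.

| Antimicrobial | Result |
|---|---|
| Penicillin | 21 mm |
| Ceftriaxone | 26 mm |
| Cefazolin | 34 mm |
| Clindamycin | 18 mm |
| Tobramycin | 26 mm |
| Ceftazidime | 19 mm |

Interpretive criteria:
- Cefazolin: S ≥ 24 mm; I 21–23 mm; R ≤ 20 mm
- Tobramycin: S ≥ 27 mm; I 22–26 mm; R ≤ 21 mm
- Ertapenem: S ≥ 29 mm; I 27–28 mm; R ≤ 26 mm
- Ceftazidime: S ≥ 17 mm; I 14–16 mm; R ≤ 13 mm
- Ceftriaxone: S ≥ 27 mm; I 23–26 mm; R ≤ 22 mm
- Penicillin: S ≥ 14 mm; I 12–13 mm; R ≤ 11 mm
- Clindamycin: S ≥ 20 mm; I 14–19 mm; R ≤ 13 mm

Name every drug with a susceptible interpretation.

Penicillin: 21 mm is ≥ 14 mm — S
Ceftriaxone 26 mm: in 23–26 mm ⇒ I
Cefazolin (34 mm) ≥ 24 mm — susceptible
Clindamycin (18 mm) in 14–19 mm ⇒ intermediate
Tobramycin (26 mm) in 22–26 mm → I
Ceftazidime 19 mm: ≥ 17 mm — S

penicillin, cefazolin, ceftazidime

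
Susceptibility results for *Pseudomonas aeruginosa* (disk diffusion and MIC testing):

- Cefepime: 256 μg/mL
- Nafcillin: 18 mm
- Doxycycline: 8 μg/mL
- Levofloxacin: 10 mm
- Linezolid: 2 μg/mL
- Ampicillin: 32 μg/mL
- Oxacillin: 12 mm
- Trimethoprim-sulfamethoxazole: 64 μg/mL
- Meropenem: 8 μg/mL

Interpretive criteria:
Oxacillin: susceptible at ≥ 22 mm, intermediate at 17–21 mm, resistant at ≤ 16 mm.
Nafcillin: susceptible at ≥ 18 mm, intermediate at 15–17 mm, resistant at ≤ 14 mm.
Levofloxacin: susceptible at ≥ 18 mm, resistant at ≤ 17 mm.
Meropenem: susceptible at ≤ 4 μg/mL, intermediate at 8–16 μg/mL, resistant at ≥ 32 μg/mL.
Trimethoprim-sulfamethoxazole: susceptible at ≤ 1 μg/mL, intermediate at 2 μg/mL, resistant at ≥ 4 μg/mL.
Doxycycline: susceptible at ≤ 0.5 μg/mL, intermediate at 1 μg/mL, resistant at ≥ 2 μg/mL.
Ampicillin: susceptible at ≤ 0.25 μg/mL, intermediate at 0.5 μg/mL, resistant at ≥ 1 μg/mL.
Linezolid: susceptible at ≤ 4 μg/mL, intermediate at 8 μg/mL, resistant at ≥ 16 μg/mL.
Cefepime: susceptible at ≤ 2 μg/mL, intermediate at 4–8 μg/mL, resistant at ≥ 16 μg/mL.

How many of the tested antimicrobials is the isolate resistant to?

6

Cefepime 256 μg/mL: ≥ 16 μg/mL — Resistant
Nafcillin: 18 mm is ≥ 18 mm → Susceptible
Doxycycline 8 μg/mL: ≥ 2 μg/mL → R
Levofloxacin 10 mm: ≤ 17 mm — R
Linezolid 2 μg/mL: ≤ 4 μg/mL ⇒ Susceptible
Ampicillin: 32 μg/mL is ≥ 1 μg/mL ⇒ R
Oxacillin: 12 mm is ≤ 16 mm → resistant
Trimethoprim-sulfamethoxazole 64 μg/mL: ≥ 4 μg/mL → resistant
Meropenem: 8 μg/mL is in 8–16 μg/mL → intermediate
Resistant: 6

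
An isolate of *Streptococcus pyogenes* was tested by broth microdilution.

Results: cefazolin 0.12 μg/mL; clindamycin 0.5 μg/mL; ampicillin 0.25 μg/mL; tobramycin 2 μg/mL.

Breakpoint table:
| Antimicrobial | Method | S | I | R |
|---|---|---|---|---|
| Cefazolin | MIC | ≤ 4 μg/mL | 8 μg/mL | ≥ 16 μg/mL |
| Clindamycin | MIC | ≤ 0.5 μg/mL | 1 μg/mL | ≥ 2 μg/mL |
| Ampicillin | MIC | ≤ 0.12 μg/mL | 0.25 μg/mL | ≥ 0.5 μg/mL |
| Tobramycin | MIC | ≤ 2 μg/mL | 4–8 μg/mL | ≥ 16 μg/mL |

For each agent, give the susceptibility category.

Cefazolin: 0.12 μg/mL is ≤ 4 μg/mL ⇒ susceptible
Clindamycin (0.5 μg/mL) ≤ 0.5 μg/mL — Susceptible
Ampicillin 0.25 μg/mL: = 0.25 μg/mL ⇒ Intermediate
Tobramycin: 2 μg/mL is ≤ 2 μg/mL ⇒ susceptible

S, S, I, S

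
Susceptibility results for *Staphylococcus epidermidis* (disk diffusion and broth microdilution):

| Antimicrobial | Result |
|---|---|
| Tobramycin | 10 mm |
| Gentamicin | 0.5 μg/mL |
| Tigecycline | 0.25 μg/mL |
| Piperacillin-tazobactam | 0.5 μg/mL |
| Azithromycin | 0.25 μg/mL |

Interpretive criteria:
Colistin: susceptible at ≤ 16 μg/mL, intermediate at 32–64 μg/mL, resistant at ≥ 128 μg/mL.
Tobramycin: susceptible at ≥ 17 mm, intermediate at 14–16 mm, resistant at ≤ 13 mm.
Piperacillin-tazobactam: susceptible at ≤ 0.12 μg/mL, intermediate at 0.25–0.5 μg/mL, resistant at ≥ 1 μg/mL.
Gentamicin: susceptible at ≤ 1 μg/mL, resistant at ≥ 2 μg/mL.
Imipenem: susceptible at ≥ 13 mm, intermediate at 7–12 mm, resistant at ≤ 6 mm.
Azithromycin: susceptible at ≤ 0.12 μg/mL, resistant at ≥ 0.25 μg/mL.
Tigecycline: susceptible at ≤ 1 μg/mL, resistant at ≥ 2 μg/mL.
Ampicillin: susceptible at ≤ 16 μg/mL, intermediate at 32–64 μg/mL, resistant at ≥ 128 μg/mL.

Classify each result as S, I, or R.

R, S, S, I, R

Tobramycin (10 mm) ≤ 13 mm ⇒ resistant
Gentamicin 0.5 μg/mL: ≤ 1 μg/mL → susceptible
Tigecycline (0.25 μg/mL) ≤ 1 μg/mL → S
Piperacillin-tazobactam 0.5 μg/mL: in 0.25–0.5 μg/mL — Intermediate
Azithromycin: 0.25 μg/mL is ≥ 0.25 μg/mL ⇒ Resistant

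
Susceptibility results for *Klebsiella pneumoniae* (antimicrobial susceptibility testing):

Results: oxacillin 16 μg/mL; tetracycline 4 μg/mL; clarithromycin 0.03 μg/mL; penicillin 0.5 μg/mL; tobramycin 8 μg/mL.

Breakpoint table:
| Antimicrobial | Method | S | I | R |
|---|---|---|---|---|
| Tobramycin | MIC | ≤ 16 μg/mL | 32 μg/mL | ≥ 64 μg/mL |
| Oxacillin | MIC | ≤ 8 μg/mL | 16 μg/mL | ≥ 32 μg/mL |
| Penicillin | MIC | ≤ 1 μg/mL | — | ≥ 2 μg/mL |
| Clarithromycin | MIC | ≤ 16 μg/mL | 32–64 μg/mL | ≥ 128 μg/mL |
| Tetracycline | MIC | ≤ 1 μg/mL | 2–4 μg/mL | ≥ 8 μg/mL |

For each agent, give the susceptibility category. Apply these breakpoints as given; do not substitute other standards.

I, I, S, S, S

Oxacillin 16 μg/mL: = 16 μg/mL → Intermediate
Tetracycline 4 μg/mL: in 2–4 μg/mL — Intermediate
Clarithromycin (0.03 μg/mL) ≤ 16 μg/mL → S
Penicillin (0.5 μg/mL) ≤ 1 μg/mL — Susceptible
Tobramycin (8 μg/mL) ≤ 16 μg/mL — Susceptible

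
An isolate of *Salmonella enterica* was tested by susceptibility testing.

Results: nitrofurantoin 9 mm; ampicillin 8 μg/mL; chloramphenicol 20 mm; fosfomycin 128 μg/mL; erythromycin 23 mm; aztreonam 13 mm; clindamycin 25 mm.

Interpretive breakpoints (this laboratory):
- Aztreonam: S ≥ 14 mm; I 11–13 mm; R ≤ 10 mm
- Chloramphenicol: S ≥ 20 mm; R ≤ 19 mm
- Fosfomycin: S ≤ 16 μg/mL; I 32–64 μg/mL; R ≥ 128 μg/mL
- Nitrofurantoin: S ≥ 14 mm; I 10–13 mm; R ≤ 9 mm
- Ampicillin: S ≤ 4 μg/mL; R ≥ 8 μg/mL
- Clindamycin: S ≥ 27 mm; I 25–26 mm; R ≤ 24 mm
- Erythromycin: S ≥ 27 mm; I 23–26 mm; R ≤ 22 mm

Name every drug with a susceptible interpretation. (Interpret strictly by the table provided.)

Nitrofurantoin 9 mm: ≤ 9 mm ⇒ resistant
Ampicillin (8 μg/mL) ≥ 8 μg/mL — R
Chloramphenicol: 20 mm is ≥ 20 mm ⇒ S
Fosfomycin 128 μg/mL: ≥ 128 μg/mL — resistant
Erythromycin (23 mm) in 23–26 mm → I
Aztreonam 13 mm: in 11–13 mm ⇒ I
Clindamycin: 25 mm is in 25–26 mm → I

chloramphenicol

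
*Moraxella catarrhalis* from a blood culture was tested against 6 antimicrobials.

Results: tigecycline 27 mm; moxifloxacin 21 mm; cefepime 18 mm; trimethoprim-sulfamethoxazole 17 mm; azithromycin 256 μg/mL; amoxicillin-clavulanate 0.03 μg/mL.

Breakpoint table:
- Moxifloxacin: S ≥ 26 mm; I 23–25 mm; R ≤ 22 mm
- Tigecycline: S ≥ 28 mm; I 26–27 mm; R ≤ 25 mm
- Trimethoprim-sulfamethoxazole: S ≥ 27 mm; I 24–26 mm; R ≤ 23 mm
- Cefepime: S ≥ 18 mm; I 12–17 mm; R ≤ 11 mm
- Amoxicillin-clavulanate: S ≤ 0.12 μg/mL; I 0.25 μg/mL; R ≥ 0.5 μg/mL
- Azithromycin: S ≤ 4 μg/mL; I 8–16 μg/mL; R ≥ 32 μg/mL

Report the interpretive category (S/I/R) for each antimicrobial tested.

Tigecycline (27 mm) in 26–27 mm ⇒ intermediate
Moxifloxacin 21 mm: ≤ 22 mm — Resistant
Cefepime 18 mm: ≥ 18 mm — Susceptible
Trimethoprim-sulfamethoxazole (17 mm) ≤ 23 mm → R
Azithromycin: 256 μg/mL is ≥ 32 μg/mL ⇒ R
Amoxicillin-clavulanate: 0.03 μg/mL is ≤ 0.12 μg/mL — S

I, R, S, R, R, S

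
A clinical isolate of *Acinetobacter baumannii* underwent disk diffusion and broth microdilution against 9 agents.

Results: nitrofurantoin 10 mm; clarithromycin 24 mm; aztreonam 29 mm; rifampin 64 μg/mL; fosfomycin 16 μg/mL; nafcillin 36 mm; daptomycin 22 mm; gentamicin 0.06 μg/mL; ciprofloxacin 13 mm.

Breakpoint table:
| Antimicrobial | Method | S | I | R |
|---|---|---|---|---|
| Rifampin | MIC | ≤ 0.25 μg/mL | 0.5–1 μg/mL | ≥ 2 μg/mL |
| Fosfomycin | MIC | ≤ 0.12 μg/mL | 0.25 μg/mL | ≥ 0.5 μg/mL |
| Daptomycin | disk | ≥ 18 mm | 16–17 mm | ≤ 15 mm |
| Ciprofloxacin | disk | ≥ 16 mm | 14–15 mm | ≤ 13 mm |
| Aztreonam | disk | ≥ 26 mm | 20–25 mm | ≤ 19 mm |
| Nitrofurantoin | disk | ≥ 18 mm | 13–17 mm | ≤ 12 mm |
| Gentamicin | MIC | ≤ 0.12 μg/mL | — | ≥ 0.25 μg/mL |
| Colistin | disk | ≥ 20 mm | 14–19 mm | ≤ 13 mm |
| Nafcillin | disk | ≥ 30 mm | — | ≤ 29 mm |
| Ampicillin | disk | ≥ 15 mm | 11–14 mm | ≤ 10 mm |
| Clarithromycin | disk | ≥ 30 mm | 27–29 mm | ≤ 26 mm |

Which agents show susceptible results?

aztreonam, nafcillin, daptomycin, gentamicin

Nitrofurantoin (10 mm) ≤ 12 mm ⇒ R
Clarithromycin 24 mm: ≤ 26 mm — resistant
Aztreonam (29 mm) ≥ 26 mm ⇒ S
Rifampin 64 μg/mL: ≥ 2 μg/mL ⇒ resistant
Fosfomycin 16 μg/mL: ≥ 0.5 μg/mL ⇒ resistant
Nafcillin: 36 mm is ≥ 30 mm ⇒ Susceptible
Daptomycin: 22 mm is ≥ 18 mm ⇒ S
Gentamicin: 0.06 μg/mL is ≤ 0.12 μg/mL → S
Ciprofloxacin: 13 mm is ≤ 13 mm — Resistant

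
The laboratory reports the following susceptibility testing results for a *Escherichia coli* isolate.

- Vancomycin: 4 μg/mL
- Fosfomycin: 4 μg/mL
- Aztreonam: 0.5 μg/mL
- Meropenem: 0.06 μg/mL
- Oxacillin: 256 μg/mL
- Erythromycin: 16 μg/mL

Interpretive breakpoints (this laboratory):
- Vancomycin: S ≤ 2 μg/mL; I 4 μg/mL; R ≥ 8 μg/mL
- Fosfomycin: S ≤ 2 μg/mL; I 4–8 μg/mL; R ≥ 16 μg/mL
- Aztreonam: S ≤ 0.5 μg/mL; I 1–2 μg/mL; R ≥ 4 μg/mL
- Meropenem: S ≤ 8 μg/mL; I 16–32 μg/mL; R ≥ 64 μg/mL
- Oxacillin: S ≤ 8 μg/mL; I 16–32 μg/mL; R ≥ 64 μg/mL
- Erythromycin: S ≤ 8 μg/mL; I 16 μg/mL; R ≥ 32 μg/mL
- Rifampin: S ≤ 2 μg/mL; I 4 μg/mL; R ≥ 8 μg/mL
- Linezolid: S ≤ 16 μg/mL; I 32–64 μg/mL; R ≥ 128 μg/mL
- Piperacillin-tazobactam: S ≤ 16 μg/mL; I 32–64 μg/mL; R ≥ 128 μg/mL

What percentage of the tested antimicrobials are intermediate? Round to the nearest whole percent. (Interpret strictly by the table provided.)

50%

Vancomycin (4 μg/mL) = 4 μg/mL ⇒ intermediate
Fosfomycin (4 μg/mL) in 4–8 μg/mL → Intermediate
Aztreonam (0.5 μg/mL) ≤ 0.5 μg/mL ⇒ S
Meropenem: 0.06 μg/mL is ≤ 8 μg/mL → Susceptible
Oxacillin (256 μg/mL) ≥ 64 μg/mL ⇒ Resistant
Erythromycin: 16 μg/mL is = 16 μg/mL — Intermediate
Intermediate: 3/6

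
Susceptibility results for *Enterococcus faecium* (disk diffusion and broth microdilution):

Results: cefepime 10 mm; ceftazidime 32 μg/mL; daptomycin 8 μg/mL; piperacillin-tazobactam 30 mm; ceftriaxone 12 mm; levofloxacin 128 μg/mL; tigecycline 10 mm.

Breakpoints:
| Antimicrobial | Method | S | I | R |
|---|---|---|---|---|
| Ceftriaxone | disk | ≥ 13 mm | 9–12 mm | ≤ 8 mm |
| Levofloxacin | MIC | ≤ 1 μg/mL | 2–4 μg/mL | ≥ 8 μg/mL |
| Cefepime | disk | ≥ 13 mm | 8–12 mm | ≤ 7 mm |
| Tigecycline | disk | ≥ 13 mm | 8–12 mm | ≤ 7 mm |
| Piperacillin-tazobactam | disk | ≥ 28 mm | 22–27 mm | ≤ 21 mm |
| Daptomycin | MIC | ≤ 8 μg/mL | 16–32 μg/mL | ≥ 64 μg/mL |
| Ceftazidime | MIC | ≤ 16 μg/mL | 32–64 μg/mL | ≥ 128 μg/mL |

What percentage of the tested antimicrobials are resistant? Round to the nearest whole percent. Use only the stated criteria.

Cefepime 10 mm: in 8–12 mm ⇒ intermediate
Ceftazidime: 32 μg/mL is in 32–64 μg/mL ⇒ I
Daptomycin: 8 μg/mL is ≤ 8 μg/mL ⇒ S
Piperacillin-tazobactam 30 mm: ≥ 28 mm — Susceptible
Ceftriaxone: 12 mm is in 9–12 mm ⇒ intermediate
Levofloxacin (128 μg/mL) ≥ 8 μg/mL ⇒ Resistant
Tigecycline: 10 mm is in 8–12 mm — Intermediate
Resistant: 1/7

14%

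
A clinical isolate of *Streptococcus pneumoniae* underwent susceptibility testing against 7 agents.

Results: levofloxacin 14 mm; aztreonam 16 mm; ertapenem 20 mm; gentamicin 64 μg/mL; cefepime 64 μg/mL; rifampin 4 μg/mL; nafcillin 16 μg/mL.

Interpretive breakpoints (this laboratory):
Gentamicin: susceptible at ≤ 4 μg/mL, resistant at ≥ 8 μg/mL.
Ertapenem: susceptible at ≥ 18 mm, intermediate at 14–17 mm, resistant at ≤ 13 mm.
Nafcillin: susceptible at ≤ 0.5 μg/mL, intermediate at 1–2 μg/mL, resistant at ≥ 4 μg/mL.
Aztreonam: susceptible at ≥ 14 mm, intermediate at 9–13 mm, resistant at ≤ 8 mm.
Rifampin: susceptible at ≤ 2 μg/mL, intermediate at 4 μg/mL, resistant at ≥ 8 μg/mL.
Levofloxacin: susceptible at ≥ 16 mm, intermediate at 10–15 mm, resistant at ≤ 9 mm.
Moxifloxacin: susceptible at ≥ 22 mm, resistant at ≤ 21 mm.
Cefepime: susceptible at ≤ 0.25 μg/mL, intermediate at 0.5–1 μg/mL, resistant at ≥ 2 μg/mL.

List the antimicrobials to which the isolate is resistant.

Levofloxacin 14 mm: in 10–15 mm ⇒ intermediate
Aztreonam (16 mm) ≥ 14 mm — S
Ertapenem: 20 mm is ≥ 18 mm ⇒ susceptible
Gentamicin (64 μg/mL) ≥ 8 μg/mL — Resistant
Cefepime 64 μg/mL: ≥ 2 μg/mL ⇒ resistant
Rifampin 4 μg/mL: = 4 μg/mL ⇒ intermediate
Nafcillin (16 μg/mL) ≥ 4 μg/mL ⇒ resistant

gentamicin, cefepime, nafcillin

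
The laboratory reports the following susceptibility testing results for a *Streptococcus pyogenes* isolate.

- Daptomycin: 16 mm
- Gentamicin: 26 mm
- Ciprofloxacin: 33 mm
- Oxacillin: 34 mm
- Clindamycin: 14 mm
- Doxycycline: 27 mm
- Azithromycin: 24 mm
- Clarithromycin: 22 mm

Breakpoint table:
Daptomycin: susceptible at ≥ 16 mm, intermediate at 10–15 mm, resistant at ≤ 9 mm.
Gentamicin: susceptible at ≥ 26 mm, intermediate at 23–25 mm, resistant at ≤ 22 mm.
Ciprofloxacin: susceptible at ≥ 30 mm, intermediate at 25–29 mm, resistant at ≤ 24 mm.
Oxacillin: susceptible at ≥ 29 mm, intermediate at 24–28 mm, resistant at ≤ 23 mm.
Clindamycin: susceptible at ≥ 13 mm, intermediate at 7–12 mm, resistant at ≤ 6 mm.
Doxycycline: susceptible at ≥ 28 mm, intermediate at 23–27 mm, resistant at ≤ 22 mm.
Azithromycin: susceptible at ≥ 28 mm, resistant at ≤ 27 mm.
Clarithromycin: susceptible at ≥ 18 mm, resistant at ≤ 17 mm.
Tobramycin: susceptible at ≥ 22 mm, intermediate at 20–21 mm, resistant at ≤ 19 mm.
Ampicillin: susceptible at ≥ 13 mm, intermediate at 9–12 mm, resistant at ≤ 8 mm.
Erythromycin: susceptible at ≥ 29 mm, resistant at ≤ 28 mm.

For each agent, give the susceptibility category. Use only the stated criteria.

Daptomycin (16 mm) ≥ 16 mm ⇒ susceptible
Gentamicin: 26 mm is ≥ 26 mm ⇒ S
Ciprofloxacin 33 mm: ≥ 30 mm ⇒ Susceptible
Oxacillin 34 mm: ≥ 29 mm — susceptible
Clindamycin (14 mm) ≥ 13 mm → S
Doxycycline 27 mm: in 23–27 mm → Intermediate
Azithromycin (24 mm) ≤ 27 mm ⇒ R
Clarithromycin: 22 mm is ≥ 18 mm — Susceptible

S, S, S, S, S, I, R, S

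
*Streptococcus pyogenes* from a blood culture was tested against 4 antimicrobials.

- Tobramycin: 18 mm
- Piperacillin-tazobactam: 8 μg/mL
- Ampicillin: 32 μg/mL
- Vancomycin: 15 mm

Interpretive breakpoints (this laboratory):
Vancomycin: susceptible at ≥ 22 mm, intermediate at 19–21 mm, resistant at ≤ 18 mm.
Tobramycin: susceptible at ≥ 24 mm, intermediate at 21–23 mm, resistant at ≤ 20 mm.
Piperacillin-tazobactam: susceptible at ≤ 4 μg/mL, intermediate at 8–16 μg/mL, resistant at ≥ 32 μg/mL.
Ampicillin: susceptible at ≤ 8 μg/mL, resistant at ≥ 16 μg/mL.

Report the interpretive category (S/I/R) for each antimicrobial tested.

R, I, R, R

Tobramycin (18 mm) ≤ 20 mm → resistant
Piperacillin-tazobactam: 8 μg/mL is in 8–16 μg/mL ⇒ I
Ampicillin (32 μg/mL) ≥ 16 μg/mL ⇒ R
Vancomycin (15 mm) ≤ 18 mm → Resistant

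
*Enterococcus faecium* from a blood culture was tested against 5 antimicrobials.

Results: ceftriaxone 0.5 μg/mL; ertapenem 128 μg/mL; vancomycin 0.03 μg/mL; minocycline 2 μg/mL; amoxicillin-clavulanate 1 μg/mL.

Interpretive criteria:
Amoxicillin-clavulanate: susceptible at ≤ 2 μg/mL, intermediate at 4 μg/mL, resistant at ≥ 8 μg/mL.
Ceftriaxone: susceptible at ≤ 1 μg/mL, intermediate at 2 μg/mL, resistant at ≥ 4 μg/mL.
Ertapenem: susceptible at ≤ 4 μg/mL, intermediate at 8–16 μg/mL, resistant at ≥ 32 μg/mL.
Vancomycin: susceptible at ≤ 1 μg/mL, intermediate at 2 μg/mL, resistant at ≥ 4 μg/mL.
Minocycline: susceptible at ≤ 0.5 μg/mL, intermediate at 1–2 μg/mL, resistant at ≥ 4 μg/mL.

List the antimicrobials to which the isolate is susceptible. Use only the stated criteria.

Ceftriaxone (0.5 μg/mL) ≤ 1 μg/mL — susceptible
Ertapenem 128 μg/mL: ≥ 32 μg/mL → resistant
Vancomycin: 0.03 μg/mL is ≤ 1 μg/mL ⇒ S
Minocycline 2 μg/mL: in 1–2 μg/mL ⇒ intermediate
Amoxicillin-clavulanate 1 μg/mL: ≤ 2 μg/mL → Susceptible

ceftriaxone, vancomycin, amoxicillin-clavulanate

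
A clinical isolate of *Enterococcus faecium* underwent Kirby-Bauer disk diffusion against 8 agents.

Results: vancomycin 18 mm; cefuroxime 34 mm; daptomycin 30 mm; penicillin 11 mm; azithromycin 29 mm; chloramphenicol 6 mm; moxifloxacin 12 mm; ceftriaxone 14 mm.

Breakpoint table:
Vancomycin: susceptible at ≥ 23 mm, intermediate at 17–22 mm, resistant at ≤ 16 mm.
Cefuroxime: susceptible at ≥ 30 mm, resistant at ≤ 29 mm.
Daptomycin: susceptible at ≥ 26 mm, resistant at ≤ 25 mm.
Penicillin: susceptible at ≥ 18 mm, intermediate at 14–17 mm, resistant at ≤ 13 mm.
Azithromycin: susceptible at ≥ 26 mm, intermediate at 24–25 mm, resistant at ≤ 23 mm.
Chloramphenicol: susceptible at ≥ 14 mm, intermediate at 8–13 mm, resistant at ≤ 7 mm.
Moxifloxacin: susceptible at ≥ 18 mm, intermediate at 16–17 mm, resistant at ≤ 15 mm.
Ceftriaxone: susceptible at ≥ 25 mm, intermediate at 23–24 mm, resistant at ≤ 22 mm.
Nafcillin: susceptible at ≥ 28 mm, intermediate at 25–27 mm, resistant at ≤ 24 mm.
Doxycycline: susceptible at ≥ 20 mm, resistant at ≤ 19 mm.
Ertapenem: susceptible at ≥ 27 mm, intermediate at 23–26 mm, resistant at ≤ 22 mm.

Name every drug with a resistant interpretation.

Vancomycin (18 mm) in 17–22 mm ⇒ I
Cefuroxime 34 mm: ≥ 30 mm ⇒ S
Daptomycin: 30 mm is ≥ 26 mm — S
Penicillin: 11 mm is ≤ 13 mm ⇒ R
Azithromycin: 29 mm is ≥ 26 mm ⇒ Susceptible
Chloramphenicol (6 mm) ≤ 7 mm ⇒ Resistant
Moxifloxacin 12 mm: ≤ 15 mm → resistant
Ceftriaxone: 14 mm is ≤ 22 mm — Resistant

penicillin, chloramphenicol, moxifloxacin, ceftriaxone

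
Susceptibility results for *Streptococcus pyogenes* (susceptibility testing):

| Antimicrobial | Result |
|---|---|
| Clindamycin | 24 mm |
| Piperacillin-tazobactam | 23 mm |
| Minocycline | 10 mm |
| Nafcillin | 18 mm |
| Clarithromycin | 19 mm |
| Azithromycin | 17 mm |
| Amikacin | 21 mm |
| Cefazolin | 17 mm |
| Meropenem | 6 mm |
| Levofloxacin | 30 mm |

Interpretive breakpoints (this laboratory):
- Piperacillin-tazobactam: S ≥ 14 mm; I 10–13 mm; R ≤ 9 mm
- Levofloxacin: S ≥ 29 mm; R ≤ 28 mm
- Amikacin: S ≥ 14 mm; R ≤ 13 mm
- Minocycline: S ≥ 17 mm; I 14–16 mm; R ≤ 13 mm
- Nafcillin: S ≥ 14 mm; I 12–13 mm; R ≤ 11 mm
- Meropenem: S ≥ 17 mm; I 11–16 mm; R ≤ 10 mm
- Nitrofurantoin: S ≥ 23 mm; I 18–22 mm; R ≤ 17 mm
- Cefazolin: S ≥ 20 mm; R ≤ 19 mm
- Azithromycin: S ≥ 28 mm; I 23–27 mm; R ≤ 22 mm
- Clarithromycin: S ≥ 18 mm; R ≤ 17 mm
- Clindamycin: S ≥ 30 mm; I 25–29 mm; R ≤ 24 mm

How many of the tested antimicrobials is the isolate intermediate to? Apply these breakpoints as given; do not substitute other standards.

Clindamycin: 24 mm is ≤ 24 mm — R
Piperacillin-tazobactam (23 mm) ≥ 14 mm → susceptible
Minocycline 10 mm: ≤ 13 mm ⇒ Resistant
Nafcillin 18 mm: ≥ 14 mm → Susceptible
Clarithromycin (19 mm) ≥ 18 mm ⇒ susceptible
Azithromycin: 17 mm is ≤ 22 mm — resistant
Amikacin (21 mm) ≥ 14 mm ⇒ susceptible
Cefazolin: 17 mm is ≤ 19 mm — resistant
Meropenem 6 mm: ≤ 10 mm — resistant
Levofloxacin (30 mm) ≥ 29 mm → susceptible
Intermediate: 0

0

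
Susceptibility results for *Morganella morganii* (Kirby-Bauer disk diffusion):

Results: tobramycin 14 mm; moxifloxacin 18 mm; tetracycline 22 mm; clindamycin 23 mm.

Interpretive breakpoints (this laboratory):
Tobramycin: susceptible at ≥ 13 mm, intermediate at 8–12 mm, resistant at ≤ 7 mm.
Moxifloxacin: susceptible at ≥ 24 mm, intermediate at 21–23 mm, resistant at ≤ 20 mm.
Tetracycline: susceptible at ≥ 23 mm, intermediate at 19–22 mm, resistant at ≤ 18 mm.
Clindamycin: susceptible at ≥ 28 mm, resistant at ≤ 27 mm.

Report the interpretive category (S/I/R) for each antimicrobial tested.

Tobramycin (14 mm) ≥ 13 mm ⇒ S
Moxifloxacin (18 mm) ≤ 20 mm → R
Tetracycline: 22 mm is in 19–22 mm — I
Clindamycin 23 mm: ≤ 27 mm — Resistant

S, R, I, R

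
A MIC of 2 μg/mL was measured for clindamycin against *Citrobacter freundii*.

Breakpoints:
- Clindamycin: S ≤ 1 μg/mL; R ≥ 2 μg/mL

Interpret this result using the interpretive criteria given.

R

Clindamycin: 2 μg/mL is ≥ 2 μg/mL → resistant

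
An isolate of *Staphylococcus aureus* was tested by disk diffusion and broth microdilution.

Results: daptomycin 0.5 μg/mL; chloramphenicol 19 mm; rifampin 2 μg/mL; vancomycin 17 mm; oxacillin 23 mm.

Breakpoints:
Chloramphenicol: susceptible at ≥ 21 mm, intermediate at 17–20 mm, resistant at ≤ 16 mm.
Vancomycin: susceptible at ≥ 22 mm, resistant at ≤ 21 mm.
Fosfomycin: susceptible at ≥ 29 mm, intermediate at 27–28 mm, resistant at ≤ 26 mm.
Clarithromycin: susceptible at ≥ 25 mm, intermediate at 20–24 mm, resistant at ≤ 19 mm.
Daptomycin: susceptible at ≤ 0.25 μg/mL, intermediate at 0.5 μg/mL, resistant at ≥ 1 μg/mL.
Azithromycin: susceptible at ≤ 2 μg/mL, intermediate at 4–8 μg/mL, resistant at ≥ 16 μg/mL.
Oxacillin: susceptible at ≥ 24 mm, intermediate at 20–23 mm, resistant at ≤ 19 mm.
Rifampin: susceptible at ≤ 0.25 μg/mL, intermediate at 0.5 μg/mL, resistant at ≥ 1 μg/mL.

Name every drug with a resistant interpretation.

Daptomycin 0.5 μg/mL: = 0.5 μg/mL — I
Chloramphenicol 19 mm: in 17–20 mm ⇒ Intermediate
Rifampin 2 μg/mL: ≥ 1 μg/mL → resistant
Vancomycin 17 mm: ≤ 21 mm ⇒ Resistant
Oxacillin (23 mm) in 20–23 mm → I

rifampin, vancomycin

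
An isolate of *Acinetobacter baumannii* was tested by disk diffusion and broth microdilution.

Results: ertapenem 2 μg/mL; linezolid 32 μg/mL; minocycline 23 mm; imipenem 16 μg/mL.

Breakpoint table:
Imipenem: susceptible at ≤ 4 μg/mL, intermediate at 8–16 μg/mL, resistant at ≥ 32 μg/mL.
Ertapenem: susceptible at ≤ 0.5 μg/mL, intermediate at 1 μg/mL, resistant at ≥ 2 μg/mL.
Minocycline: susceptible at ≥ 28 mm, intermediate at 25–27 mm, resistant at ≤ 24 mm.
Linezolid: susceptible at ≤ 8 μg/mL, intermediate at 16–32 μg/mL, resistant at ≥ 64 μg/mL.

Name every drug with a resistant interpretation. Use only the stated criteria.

Ertapenem: 2 μg/mL is ≥ 2 μg/mL ⇒ R
Linezolid (32 μg/mL) in 16–32 μg/mL ⇒ intermediate
Minocycline (23 mm) ≤ 24 mm — Resistant
Imipenem 16 μg/mL: in 8–16 μg/mL — I

ertapenem, minocycline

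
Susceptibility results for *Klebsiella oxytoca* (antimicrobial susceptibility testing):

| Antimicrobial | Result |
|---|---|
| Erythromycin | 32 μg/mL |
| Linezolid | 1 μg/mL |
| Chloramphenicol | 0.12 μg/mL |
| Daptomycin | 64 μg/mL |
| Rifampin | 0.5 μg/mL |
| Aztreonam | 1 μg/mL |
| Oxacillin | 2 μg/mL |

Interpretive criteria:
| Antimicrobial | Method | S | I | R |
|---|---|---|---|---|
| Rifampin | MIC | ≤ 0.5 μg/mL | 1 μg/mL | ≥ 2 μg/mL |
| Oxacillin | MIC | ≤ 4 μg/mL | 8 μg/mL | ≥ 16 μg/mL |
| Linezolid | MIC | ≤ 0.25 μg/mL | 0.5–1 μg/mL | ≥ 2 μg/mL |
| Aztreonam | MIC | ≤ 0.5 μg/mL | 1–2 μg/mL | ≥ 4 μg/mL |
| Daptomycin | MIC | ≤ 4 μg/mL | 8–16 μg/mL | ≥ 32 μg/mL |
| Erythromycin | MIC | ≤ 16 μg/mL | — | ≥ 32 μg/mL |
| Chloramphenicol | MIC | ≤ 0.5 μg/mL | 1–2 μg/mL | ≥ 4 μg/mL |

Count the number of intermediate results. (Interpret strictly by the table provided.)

2

Erythromycin (32 μg/mL) ≥ 32 μg/mL → R
Linezolid (1 μg/mL) in 0.5–1 μg/mL — intermediate
Chloramphenicol (0.12 μg/mL) ≤ 0.5 μg/mL — Susceptible
Daptomycin: 64 μg/mL is ≥ 32 μg/mL → Resistant
Rifampin (0.5 μg/mL) ≤ 0.5 μg/mL → susceptible
Aztreonam (1 μg/mL) in 1–2 μg/mL — intermediate
Oxacillin 2 μg/mL: ≤ 4 μg/mL — susceptible
Intermediate: 2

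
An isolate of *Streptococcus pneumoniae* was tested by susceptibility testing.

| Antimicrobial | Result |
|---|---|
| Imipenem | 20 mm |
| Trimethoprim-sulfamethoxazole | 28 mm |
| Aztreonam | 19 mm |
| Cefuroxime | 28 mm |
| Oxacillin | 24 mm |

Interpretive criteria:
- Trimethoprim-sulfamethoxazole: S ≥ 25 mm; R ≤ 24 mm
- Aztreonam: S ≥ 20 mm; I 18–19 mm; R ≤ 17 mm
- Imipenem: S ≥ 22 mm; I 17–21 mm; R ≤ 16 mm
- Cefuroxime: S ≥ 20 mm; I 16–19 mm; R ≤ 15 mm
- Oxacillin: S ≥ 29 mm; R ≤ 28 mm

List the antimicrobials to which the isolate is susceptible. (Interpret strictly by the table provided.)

Imipenem 20 mm: in 17–21 mm — intermediate
Trimethoprim-sulfamethoxazole: 28 mm is ≥ 25 mm → Susceptible
Aztreonam (19 mm) in 18–19 mm ⇒ I
Cefuroxime: 28 mm is ≥ 20 mm ⇒ Susceptible
Oxacillin 24 mm: ≤ 28 mm — R

trimethoprim-sulfamethoxazole, cefuroxime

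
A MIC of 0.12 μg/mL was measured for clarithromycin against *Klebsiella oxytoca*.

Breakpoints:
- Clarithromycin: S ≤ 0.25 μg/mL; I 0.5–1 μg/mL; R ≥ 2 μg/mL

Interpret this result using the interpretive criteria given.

Susceptible

Clarithromycin 0.12 μg/mL: ≤ 0.25 μg/mL → S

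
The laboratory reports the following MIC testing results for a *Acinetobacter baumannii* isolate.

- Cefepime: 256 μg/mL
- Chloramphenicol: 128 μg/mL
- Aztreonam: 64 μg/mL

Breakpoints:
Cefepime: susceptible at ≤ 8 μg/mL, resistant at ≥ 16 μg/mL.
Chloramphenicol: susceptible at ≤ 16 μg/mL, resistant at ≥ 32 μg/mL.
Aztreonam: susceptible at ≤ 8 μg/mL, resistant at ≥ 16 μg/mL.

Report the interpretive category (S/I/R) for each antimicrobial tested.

R, R, R

Cefepime 256 μg/mL: ≥ 16 μg/mL — R
Chloramphenicol: 128 μg/mL is ≥ 32 μg/mL — resistant
Aztreonam 64 μg/mL: ≥ 16 μg/mL ⇒ resistant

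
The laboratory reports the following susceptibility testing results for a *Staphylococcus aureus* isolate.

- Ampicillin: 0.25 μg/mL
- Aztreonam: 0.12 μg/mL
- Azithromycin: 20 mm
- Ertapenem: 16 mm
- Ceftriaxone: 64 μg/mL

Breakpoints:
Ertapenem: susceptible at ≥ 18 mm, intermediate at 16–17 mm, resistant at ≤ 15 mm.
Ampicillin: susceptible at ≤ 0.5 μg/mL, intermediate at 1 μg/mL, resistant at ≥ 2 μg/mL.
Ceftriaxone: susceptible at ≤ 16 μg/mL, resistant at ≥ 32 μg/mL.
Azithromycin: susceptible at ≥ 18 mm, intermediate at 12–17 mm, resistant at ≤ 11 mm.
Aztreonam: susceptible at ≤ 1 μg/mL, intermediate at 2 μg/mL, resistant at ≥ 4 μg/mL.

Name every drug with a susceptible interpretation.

Ampicillin (0.25 μg/mL) ≤ 0.5 μg/mL → Susceptible
Aztreonam (0.12 μg/mL) ≤ 1 μg/mL → S
Azithromycin 20 mm: ≥ 18 mm ⇒ susceptible
Ertapenem (16 mm) in 16–17 mm ⇒ Intermediate
Ceftriaxone (64 μg/mL) ≥ 32 μg/mL — Resistant

ampicillin, aztreonam, azithromycin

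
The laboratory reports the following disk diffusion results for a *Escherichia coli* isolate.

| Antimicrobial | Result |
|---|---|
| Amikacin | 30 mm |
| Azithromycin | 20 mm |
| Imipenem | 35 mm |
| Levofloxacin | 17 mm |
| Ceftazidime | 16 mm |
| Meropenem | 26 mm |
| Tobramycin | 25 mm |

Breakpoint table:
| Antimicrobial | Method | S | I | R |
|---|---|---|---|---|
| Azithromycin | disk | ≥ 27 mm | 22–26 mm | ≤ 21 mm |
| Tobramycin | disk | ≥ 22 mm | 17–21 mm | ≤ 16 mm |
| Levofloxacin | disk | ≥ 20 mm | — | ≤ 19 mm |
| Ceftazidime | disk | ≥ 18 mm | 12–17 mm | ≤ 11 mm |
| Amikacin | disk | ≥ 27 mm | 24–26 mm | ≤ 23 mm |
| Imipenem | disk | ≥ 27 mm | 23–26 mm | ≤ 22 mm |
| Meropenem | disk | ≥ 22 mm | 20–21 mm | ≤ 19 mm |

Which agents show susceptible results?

amikacin, imipenem, meropenem, tobramycin

Amikacin: 30 mm is ≥ 27 mm ⇒ Susceptible
Azithromycin (20 mm) ≤ 21 mm → Resistant
Imipenem 35 mm: ≥ 27 mm ⇒ Susceptible
Levofloxacin 17 mm: ≤ 19 mm ⇒ R
Ceftazidime 16 mm: in 12–17 mm → Intermediate
Meropenem: 26 mm is ≥ 22 mm — susceptible
Tobramycin 25 mm: ≥ 22 mm ⇒ susceptible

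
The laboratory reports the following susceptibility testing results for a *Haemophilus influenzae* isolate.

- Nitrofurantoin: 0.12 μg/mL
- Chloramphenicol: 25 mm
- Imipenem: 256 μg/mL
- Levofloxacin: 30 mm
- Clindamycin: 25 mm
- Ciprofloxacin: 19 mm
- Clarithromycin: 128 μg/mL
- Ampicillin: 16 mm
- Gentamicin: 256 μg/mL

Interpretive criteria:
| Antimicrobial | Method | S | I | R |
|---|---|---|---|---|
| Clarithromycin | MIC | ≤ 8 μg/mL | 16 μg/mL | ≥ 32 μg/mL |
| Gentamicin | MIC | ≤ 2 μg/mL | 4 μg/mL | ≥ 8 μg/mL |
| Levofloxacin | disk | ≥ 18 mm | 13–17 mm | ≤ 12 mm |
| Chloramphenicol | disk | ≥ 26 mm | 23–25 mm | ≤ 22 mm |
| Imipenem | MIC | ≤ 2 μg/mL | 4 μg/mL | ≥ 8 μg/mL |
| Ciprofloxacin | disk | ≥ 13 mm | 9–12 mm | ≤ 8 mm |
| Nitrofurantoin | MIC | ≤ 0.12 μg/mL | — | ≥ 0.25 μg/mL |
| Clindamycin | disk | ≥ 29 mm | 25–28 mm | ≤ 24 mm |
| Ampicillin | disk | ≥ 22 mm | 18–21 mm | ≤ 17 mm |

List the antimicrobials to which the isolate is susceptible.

nitrofurantoin, levofloxacin, ciprofloxacin

Nitrofurantoin (0.12 μg/mL) ≤ 0.12 μg/mL — S
Chloramphenicol 25 mm: in 23–25 mm — I
Imipenem (256 μg/mL) ≥ 8 μg/mL → R
Levofloxacin (30 mm) ≥ 18 mm → S
Clindamycin (25 mm) in 25–28 mm — intermediate
Ciprofloxacin 19 mm: ≥ 13 mm ⇒ Susceptible
Clarithromycin: 128 μg/mL is ≥ 32 μg/mL ⇒ Resistant
Ampicillin (16 mm) ≤ 17 mm ⇒ resistant
Gentamicin: 256 μg/mL is ≥ 8 μg/mL → R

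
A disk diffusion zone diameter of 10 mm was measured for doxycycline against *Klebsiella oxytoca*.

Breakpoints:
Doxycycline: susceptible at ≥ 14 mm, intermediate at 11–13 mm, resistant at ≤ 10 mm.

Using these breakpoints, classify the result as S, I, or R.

Doxycycline: 10 mm is ≤ 10 mm — resistant

R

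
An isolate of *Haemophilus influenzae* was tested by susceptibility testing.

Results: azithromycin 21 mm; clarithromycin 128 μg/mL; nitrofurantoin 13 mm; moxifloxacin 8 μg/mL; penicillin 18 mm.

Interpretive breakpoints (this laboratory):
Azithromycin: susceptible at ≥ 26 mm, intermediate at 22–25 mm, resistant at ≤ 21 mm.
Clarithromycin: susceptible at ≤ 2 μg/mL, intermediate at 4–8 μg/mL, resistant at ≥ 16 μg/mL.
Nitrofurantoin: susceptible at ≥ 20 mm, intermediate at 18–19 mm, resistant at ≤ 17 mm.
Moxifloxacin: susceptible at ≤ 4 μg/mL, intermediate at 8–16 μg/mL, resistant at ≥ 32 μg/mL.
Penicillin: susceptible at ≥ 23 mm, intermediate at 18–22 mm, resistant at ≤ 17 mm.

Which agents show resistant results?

Azithromycin 21 mm: ≤ 21 mm → R
Clarithromycin: 128 μg/mL is ≥ 16 μg/mL → resistant
Nitrofurantoin 13 mm: ≤ 17 mm — Resistant
Moxifloxacin 8 μg/mL: in 8–16 μg/mL ⇒ Intermediate
Penicillin 18 mm: in 18–22 mm — Intermediate

azithromycin, clarithromycin, nitrofurantoin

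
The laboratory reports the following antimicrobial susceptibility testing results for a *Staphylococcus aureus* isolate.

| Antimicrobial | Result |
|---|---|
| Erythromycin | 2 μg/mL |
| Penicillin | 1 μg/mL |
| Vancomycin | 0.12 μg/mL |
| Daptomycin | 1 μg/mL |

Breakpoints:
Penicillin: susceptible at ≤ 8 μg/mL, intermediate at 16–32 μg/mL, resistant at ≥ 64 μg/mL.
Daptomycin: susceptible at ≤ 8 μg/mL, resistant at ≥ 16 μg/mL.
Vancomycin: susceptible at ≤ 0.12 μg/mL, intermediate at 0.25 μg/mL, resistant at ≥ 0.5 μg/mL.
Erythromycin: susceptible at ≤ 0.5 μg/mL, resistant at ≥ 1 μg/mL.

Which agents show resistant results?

erythromycin

Erythromycin (2 μg/mL) ≥ 1 μg/mL ⇒ resistant
Penicillin: 1 μg/mL is ≤ 8 μg/mL → S
Vancomycin (0.12 μg/mL) ≤ 0.12 μg/mL — susceptible
Daptomycin: 1 μg/mL is ≤ 8 μg/mL — susceptible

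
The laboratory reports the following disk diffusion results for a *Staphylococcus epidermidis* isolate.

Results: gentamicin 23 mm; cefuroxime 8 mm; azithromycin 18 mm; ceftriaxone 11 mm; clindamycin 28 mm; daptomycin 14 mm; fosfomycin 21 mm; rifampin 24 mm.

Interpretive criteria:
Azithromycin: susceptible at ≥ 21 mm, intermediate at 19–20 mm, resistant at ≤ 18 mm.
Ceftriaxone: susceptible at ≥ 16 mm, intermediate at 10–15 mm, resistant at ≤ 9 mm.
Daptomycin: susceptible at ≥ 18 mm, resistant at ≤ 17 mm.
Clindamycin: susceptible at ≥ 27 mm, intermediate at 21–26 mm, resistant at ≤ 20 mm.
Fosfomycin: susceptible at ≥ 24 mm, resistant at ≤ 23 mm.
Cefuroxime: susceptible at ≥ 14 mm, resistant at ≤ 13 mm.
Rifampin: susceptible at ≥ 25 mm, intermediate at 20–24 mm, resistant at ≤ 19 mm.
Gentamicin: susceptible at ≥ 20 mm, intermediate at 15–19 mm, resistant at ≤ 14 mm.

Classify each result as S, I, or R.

Gentamicin 23 mm: ≥ 20 mm ⇒ susceptible
Cefuroxime 8 mm: ≤ 13 mm — R
Azithromycin 18 mm: ≤ 18 mm — Resistant
Ceftriaxone (11 mm) in 10–15 mm — Intermediate
Clindamycin (28 mm) ≥ 27 mm → S
Daptomycin 14 mm: ≤ 17 mm — Resistant
Fosfomycin: 21 mm is ≤ 23 mm — resistant
Rifampin: 24 mm is in 20–24 mm ⇒ intermediate

S, R, R, I, S, R, R, I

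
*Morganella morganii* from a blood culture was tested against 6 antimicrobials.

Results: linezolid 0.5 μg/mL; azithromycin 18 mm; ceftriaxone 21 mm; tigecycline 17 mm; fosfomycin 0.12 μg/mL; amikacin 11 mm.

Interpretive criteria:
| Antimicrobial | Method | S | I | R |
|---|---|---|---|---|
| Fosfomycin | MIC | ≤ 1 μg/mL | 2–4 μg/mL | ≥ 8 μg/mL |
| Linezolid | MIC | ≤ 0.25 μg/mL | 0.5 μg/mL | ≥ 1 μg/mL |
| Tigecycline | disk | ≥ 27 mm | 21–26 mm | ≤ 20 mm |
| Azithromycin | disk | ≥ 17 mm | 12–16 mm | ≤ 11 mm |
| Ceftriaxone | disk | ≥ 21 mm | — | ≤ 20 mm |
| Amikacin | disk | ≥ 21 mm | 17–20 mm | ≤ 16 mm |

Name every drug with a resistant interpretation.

Linezolid: 0.5 μg/mL is = 0.5 μg/mL → intermediate
Azithromycin: 18 mm is ≥ 17 mm → S
Ceftriaxone: 21 mm is ≥ 21 mm ⇒ Susceptible
Tigecycline (17 mm) ≤ 20 mm → resistant
Fosfomycin (0.12 μg/mL) ≤ 1 μg/mL → susceptible
Amikacin (11 mm) ≤ 16 mm → R

tigecycline, amikacin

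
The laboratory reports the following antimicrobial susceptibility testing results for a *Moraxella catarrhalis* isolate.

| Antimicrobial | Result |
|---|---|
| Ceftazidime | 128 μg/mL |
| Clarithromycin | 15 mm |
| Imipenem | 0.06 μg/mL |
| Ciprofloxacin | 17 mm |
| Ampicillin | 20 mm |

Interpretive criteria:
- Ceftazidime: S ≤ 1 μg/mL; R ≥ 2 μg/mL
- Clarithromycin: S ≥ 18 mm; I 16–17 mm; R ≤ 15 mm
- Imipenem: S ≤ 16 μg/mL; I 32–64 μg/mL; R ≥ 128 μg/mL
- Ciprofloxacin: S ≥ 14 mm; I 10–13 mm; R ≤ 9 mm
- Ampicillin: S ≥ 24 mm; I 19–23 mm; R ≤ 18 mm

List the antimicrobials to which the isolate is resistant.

ceftazidime, clarithromycin

Ceftazidime (128 μg/mL) ≥ 2 μg/mL ⇒ resistant
Clarithromycin 15 mm: ≤ 15 mm — Resistant
Imipenem 0.06 μg/mL: ≤ 16 μg/mL ⇒ S
Ciprofloxacin (17 mm) ≥ 14 mm — susceptible
Ampicillin (20 mm) in 19–23 mm — intermediate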